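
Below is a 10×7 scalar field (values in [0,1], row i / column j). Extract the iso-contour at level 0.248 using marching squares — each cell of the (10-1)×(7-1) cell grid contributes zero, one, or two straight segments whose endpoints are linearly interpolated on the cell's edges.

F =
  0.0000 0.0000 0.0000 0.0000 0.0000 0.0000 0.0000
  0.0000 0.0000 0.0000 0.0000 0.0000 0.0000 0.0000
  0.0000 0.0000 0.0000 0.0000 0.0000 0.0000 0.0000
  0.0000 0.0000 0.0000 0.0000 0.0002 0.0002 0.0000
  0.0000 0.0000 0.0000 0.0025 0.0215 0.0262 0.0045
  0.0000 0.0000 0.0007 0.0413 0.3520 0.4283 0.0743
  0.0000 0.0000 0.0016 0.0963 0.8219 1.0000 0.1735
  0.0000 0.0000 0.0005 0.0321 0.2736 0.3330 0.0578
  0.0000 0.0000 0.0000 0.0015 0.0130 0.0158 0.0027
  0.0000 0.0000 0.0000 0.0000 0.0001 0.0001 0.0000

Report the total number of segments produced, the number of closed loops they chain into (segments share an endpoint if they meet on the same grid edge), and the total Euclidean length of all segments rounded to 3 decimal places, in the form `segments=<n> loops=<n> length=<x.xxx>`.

cell (4,3): code 0100 → (4.685,4.000)–(5.000,3.665)
cell (4,4): code 1100 → (4.552,5.000)–(4.685,4.000)
cell (4,5): code 1000 → (5.000,5.509)–(4.552,5.000)
cell (5,3): code 0110 → (5.000,3.665)–(6.000,3.209)
cell (5,5): code 1001 → (6.000,5.910)–(5.000,5.509)
cell (6,3): code 0110 → (6.000,3.209)–(7.000,3.894)
cell (6,5): code 1001 → (7.000,5.309)–(6.000,5.910)
cell (7,3): code 0010 → (7.000,3.894)–(7.098,4.000)
cell (7,4): code 0011 → (7.098,4.000)–(7.268,5.000)
cell (7,5): code 0001 → (7.268,5.000)–(7.000,5.309)
total: 10 segments, chained into 1 closed loop(s), length Σ = 8.269786

segments=10 loops=1 length=8.270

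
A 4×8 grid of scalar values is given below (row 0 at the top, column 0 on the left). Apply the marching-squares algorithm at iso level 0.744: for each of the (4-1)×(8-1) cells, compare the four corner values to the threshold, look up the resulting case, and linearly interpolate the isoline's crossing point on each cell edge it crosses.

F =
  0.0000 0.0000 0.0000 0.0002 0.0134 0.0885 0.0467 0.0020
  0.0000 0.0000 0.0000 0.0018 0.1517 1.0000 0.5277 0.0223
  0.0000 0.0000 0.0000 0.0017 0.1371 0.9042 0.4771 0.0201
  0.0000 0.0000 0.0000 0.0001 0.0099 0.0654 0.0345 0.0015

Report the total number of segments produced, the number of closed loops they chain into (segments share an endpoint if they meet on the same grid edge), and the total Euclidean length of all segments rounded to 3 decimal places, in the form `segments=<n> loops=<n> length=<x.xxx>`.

segments=6 loops=1 length=3.745

cell (0,4): code 0100 → (0.719,5.000)–(1.000,4.698)
cell (0,5): code 1000 → (1.000,5.542)–(0.719,5.000)
cell (1,4): code 0110 → (1.000,4.698)–(2.000,4.791)
cell (1,5): code 1001 → (2.000,5.375)–(1.000,5.542)
cell (2,4): code 0010 → (2.000,4.791)–(2.191,5.000)
cell (2,5): code 0001 → (2.191,5.000)–(2.000,5.375)
total: 6 segments, chained into 1 closed loop(s), length Σ = 3.744784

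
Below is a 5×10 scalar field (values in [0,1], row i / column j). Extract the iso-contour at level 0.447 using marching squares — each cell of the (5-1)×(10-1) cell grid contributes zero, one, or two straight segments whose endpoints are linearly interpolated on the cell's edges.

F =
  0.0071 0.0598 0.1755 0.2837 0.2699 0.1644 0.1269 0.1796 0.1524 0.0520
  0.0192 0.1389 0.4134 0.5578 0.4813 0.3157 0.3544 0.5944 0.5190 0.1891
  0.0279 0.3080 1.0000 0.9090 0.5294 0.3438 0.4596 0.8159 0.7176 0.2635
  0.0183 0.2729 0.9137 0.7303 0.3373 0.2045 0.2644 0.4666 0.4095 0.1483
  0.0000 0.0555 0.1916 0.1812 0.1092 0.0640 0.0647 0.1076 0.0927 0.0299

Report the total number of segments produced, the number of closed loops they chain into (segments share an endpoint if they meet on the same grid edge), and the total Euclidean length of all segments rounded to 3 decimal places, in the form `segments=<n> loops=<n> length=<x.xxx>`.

segments=24 loops=2 length=17.609

cell (0,2): code 0100 → (0.596,3.000)–(1.000,2.233)
cell (0,3): code 1100 → (0.838,4.000)–(0.596,3.000)
cell (0,4): code 1000 → (1.000,4.207)–(0.838,4.000)
cell (0,6): code 0100 → (0.645,7.000)–(1.000,6.386)
cell (0,7): code 1100 → (0.804,8.000)–(0.645,7.000)
cell (0,8): code 1000 → (1.000,8.218)–(0.804,8.000)
cell (1,1): code 0100 → (1.057,2.000)–(2.000,1.201)
cell (1,2): code 1110 → (1.000,2.233)–(1.057,2.000)
cell (1,4): code 1001 → (2.000,4.444)–(1.000,4.207)
cell (1,5): code 0100 → (1.880,6.000)–(2.000,5.891)
cell (1,6): code 1110 → (1.000,6.386)–(1.880,6.000)
cell (1,8): code 1001 → (2.000,8.596)–(1.000,8.218)
cell (2,1): code 0110 → (2.000,1.201)–(3.000,1.272)
cell (2,3): code 1011 → (3.000,3.721)–(2.429,4.000)
cell (2,4): code 0001 → (2.429,4.000)–(2.000,4.444)
cell (2,5): code 0010 → (2.000,5.891)–(2.065,6.000)
cell (2,6): code 0111 → (2.065,6.000)–(3.000,6.903)
cell (2,7): code 1011 → (3.000,7.343)–(2.878,8.000)
cell (2,8): code 0001 → (2.878,8.000)–(2.000,8.596)
cell (3,1): code 0010 → (3.000,1.272)–(3.646,2.000)
cell (3,2): code 0011 → (3.646,2.000)–(3.516,3.000)
cell (3,3): code 0001 → (3.516,3.000)–(3.000,3.721)
cell (3,6): code 0010 → (3.000,6.903)–(3.055,7.000)
cell (3,7): code 0001 → (3.055,7.000)–(3.000,7.343)
total: 24 segments, chained into 2 closed loop(s), length Σ = 17.608935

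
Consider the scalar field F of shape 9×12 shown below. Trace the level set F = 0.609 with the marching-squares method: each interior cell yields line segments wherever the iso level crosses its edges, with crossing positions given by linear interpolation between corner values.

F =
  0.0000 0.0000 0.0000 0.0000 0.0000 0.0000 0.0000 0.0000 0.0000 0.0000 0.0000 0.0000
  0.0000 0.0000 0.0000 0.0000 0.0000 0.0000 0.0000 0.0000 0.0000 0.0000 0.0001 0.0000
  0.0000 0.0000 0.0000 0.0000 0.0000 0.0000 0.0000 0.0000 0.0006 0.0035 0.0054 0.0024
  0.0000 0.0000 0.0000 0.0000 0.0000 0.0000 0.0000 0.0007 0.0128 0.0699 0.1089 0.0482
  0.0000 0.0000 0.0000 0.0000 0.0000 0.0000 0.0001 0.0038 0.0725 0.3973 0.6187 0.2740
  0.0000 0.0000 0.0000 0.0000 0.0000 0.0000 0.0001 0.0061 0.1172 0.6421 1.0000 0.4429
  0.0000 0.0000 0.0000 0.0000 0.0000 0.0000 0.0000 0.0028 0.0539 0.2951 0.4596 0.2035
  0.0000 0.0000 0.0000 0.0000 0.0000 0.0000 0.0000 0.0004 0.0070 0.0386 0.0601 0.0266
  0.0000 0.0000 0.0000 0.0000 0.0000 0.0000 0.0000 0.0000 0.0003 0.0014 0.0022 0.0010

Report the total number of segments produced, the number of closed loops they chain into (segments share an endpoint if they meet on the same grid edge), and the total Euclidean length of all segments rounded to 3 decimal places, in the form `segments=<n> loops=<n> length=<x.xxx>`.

cell (3,9): code 0100 → (3.981,10.000)–(4.000,9.956)
cell (3,10): code 1000 → (4.000,10.028)–(3.981,10.000)
cell (4,8): code 0100 → (4.865,9.000)–(5.000,8.937)
cell (4,9): code 1110 → (4.000,9.956)–(4.865,9.000)
cell (4,10): code 1001 → (5.000,10.702)–(4.000,10.028)
cell (5,8): code 0010 → (5.000,8.937)–(5.095,9.000)
cell (5,9): code 0011 → (5.095,9.000)–(5.724,10.000)
cell (5,10): code 0001 → (5.724,10.000)–(5.000,10.702)
total: 8 segments, chained into 1 closed loop(s), length Σ = 5.029230

segments=8 loops=1 length=5.029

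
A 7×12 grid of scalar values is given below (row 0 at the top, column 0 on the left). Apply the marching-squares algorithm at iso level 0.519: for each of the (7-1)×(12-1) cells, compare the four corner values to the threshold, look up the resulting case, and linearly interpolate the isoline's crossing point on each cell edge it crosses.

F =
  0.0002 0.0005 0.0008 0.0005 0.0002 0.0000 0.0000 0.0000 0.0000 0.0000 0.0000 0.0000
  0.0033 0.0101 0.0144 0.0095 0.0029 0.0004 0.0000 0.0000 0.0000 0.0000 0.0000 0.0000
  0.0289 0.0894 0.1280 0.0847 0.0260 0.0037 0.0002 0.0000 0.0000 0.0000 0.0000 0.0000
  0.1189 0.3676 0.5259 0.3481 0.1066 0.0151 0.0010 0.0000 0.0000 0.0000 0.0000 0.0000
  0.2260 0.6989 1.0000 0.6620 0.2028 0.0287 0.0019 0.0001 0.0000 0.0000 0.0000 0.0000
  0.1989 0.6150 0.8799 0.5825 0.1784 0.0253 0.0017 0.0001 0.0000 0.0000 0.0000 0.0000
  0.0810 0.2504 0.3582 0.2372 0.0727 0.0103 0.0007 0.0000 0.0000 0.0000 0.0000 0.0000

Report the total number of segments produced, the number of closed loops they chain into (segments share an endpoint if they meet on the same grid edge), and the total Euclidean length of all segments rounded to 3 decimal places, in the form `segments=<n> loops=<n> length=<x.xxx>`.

cell (2,1): code 0100 → (2.983,2.000)–(3.000,1.956)
cell (2,2): code 1000 → (3.000,2.039)–(2.983,2.000)
cell (3,0): code 0100 → (3.457,1.000)–(4.000,0.620)
cell (3,1): code 1110 → (3.000,1.956)–(3.457,1.000)
cell (3,2): code 1101 → (3.544,3.000)–(3.000,2.039)
cell (3,3): code 1000 → (4.000,3.311)–(3.544,3.000)
cell (4,0): code 0110 → (4.000,0.620)–(5.000,0.769)
cell (4,3): code 1001 → (5.000,3.157)–(4.000,3.311)
cell (5,0): code 0010 → (5.000,0.769)–(5.263,1.000)
cell (5,1): code 0011 → (5.263,1.000)–(5.692,2.000)
cell (5,2): code 0011 → (5.692,2.000)–(5.184,3.000)
cell (5,3): code 0001 → (5.184,3.000)–(5.000,3.157)
total: 12 segments, chained into 1 closed loop(s), length Σ = 8.293363

segments=12 loops=1 length=8.293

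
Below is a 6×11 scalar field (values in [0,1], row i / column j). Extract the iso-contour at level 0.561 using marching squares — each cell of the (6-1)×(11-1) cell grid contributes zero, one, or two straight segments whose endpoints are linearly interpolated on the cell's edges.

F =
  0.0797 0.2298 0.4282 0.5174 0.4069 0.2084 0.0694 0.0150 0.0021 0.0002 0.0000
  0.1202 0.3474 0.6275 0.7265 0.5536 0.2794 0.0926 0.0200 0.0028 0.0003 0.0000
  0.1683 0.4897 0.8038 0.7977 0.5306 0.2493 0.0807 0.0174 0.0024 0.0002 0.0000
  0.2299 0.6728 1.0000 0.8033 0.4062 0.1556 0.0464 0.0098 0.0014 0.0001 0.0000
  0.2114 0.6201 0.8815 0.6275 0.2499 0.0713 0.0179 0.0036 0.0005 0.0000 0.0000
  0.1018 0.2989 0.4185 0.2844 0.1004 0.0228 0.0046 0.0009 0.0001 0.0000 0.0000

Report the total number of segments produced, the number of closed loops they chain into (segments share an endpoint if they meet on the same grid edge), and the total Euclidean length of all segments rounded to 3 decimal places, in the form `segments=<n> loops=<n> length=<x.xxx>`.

cell (0,1): code 0100 → (0.666,2.000)–(1.000,1.763)
cell (0,2): code 1100 → (0.209,3.000)–(0.666,2.000)
cell (0,3): code 1000 → (1.000,3.957)–(0.209,3.000)
cell (1,1): code 0110 → (1.000,1.763)–(2.000,1.227)
cell (1,3): code 1001 → (2.000,3.886)–(1.000,3.957)
cell (2,0): code 0100 → (2.389,1.000)–(3.000,0.748)
cell (2,1): code 1110 → (2.000,1.227)–(2.389,1.000)
cell (2,3): code 1001 → (3.000,3.610)–(2.000,3.886)
cell (3,0): code 0110 → (3.000,0.748)–(4.000,0.855)
cell (3,3): code 1001 → (4.000,3.176)–(3.000,3.610)
cell (4,0): code 0010 → (4.000,0.855)–(4.184,1.000)
cell (4,1): code 0011 → (4.184,1.000)–(4.692,2.000)
cell (4,2): code 0011 → (4.692,2.000)–(4.194,3.000)
cell (4,3): code 0001 → (4.194,3.000)–(4.000,3.176)
total: 14 segments, chained into 1 closed loop(s), length Σ = 11.868037

segments=14 loops=1 length=11.868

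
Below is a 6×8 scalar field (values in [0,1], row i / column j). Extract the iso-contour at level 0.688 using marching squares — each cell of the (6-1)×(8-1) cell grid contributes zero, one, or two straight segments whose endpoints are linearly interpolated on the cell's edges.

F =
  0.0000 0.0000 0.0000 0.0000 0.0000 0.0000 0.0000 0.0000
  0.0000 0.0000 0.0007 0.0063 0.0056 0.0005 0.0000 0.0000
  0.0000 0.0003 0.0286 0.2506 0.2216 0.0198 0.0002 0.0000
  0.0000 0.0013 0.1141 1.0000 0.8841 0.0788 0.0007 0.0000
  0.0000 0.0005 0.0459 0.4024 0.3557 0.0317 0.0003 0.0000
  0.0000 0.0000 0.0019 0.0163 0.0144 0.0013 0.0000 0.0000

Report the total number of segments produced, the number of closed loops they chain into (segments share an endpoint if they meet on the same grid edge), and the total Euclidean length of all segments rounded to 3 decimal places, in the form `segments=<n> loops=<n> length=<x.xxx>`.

cell (2,2): code 0100 → (2.584,3.000)–(3.000,2.648)
cell (2,3): code 1100 → (2.704,4.000)–(2.584,3.000)
cell (2,4): code 1000 → (3.000,4.244)–(2.704,4.000)
cell (3,2): code 0010 → (3.000,2.648)–(3.522,3.000)
cell (3,3): code 0011 → (3.522,3.000)–(3.371,4.000)
cell (3,4): code 0001 → (3.371,4.000)–(3.000,4.244)
total: 6 segments, chained into 1 closed loop(s), length Σ = 4.020801

segments=6 loops=1 length=4.021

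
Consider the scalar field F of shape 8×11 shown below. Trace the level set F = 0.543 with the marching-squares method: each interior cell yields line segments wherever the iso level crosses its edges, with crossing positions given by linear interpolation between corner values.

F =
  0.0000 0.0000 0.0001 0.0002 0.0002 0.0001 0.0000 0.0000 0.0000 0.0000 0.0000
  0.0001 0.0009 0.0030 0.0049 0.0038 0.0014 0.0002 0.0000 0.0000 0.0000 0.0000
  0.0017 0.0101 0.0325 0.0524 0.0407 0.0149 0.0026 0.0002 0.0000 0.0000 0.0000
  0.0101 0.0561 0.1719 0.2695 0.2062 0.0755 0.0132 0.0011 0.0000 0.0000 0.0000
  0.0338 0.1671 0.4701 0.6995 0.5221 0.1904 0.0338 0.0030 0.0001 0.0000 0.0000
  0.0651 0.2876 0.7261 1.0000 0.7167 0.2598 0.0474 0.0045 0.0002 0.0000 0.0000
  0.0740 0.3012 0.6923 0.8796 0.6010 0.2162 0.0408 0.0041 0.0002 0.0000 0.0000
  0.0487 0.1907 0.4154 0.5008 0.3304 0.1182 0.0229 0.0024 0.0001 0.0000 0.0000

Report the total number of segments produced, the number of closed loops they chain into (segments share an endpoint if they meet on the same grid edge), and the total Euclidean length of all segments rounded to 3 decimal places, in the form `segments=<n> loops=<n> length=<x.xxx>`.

segments=12 loops=1 length=9.327

cell (3,2): code 0100 → (3.636,3.000)–(4.000,2.318)
cell (3,3): code 1000 → (4.000,3.882)–(3.636,3.000)
cell (4,1): code 0100 → (4.285,2.000)–(5.000,1.582)
cell (4,2): code 1110 → (4.000,2.318)–(4.285,2.000)
cell (4,3): code 1101 → (4.107,4.000)–(4.000,3.882)
cell (4,4): code 1000 → (5.000,4.380)–(4.107,4.000)
cell (5,1): code 0110 → (5.000,1.582)–(6.000,1.618)
cell (5,4): code 1001 → (6.000,4.151)–(5.000,4.380)
cell (6,1): code 0010 → (6.000,1.618)–(6.539,2.000)
cell (6,2): code 0011 → (6.539,2.000)–(6.889,3.000)
cell (6,3): code 0011 → (6.889,3.000)–(6.214,4.000)
cell (6,4): code 0001 → (6.214,4.000)–(6.000,4.151)
total: 12 segments, chained into 1 closed loop(s), length Σ = 9.326718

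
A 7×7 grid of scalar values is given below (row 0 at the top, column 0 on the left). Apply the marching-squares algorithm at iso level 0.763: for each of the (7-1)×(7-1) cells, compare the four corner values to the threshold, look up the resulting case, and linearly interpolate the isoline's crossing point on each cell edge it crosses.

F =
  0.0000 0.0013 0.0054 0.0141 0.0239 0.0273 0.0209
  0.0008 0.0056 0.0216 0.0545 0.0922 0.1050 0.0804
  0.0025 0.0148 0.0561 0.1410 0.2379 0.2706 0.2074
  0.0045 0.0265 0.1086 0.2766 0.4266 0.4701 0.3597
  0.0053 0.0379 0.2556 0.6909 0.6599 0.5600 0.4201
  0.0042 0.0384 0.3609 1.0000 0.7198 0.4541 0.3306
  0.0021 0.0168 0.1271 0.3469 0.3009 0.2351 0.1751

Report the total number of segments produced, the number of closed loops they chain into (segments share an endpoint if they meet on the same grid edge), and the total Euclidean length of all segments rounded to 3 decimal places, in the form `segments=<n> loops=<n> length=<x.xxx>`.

cell (4,2): code 0100 → (4.233,3.000)–(5.000,2.629)
cell (4,3): code 1000 → (5.000,3.846)–(4.233,3.000)
cell (5,2): code 0010 → (5.000,2.629)–(5.363,3.000)
cell (5,3): code 0001 → (5.363,3.000)–(5.000,3.846)
total: 4 segments, chained into 1 closed loop(s), length Σ = 3.432569

segments=4 loops=1 length=3.433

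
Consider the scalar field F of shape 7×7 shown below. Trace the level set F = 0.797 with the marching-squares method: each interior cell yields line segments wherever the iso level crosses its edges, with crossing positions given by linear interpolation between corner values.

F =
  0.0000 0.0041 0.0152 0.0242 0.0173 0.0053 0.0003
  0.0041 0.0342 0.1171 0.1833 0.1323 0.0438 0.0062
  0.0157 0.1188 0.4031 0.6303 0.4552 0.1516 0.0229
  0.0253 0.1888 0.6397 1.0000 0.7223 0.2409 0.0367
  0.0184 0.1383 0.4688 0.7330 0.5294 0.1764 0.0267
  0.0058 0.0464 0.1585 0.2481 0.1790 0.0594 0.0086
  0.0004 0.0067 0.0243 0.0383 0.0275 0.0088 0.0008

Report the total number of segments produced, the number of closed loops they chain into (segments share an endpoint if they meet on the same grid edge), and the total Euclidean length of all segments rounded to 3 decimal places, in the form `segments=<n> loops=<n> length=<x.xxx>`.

cell (2,2): code 0100 → (2.451,3.000)–(3.000,2.437)
cell (2,3): code 1000 → (3.000,3.731)–(2.451,3.000)
cell (3,2): code 0010 → (3.000,2.437)–(3.760,3.000)
cell (3,3): code 0001 → (3.760,3.000)–(3.000,3.731)
total: 4 segments, chained into 1 closed loop(s), length Σ = 3.702013

segments=4 loops=1 length=3.702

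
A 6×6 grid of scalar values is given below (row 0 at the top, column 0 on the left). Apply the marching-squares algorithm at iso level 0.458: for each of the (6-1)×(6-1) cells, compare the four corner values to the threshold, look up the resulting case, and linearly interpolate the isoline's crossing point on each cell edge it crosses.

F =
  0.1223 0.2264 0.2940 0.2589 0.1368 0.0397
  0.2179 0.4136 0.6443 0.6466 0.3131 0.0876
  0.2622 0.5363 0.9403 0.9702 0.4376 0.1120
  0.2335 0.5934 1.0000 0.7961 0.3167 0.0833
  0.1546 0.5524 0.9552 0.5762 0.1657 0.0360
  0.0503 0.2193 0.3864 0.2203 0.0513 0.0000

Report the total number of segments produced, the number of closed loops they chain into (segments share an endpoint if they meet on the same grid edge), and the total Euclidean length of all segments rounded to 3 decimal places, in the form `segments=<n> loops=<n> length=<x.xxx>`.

segments=14 loops=1 length=12.136

cell (0,1): code 0100 → (0.468,2.000)–(1.000,1.192)
cell (0,2): code 1100 → (0.514,3.000)–(0.468,2.000)
cell (0,3): code 1000 → (1.000,3.566)–(0.514,3.000)
cell (1,0): code 0100 → (1.362,1.000)–(2.000,0.714)
cell (1,1): code 1110 → (1.000,1.192)–(1.362,1.000)
cell (1,3): code 1001 → (2.000,3.962)–(1.000,3.566)
cell (2,0): code 0110 → (2.000,0.714)–(3.000,0.624)
cell (2,3): code 1001 → (3.000,3.705)–(2.000,3.962)
cell (3,0): code 0110 → (3.000,0.624)–(4.000,0.763)
cell (3,3): code 1001 → (4.000,3.288)–(3.000,3.705)
cell (4,0): code 0010 → (4.000,0.763)–(4.283,1.000)
cell (4,1): code 0011 → (4.283,1.000)–(4.874,2.000)
cell (4,2): code 0011 → (4.874,2.000)–(4.332,3.000)
cell (4,3): code 0001 → (4.332,3.000)–(4.000,3.288)
total: 14 segments, chained into 1 closed loop(s), length Σ = 12.136269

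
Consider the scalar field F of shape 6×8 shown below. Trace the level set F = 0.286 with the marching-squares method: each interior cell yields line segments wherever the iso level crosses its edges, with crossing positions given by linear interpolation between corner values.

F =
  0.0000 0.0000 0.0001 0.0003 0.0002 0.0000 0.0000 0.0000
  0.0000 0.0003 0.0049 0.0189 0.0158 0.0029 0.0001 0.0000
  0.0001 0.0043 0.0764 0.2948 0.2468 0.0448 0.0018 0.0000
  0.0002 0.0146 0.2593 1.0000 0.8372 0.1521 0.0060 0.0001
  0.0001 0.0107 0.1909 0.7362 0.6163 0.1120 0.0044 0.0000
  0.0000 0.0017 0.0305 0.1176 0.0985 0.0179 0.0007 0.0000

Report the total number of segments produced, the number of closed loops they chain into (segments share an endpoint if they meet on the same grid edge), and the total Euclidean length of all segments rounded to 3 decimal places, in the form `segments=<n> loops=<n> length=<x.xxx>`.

cell (1,2): code 0100 → (1.968,3.000)–(2.000,2.960)
cell (1,3): code 1000 → (2.000,3.183)–(1.968,3.000)
cell (2,2): code 0110 → (2.000,2.960)–(3.000,2.036)
cell (2,3): code 1101 → (2.066,4.000)–(2.000,3.183)
cell (2,4): code 1000 → (3.000,4.805)–(2.066,4.000)
cell (3,2): code 0110 → (3.000,2.036)–(4.000,2.174)
cell (3,4): code 1001 → (4.000,4.655)–(3.000,4.805)
cell (4,2): code 0010 → (4.000,2.174)–(4.728,3.000)
cell (4,3): code 0011 → (4.728,3.000)–(4.638,4.000)
cell (4,4): code 0001 → (4.638,4.000)–(4.000,4.655)
total: 10 segments, chained into 1 closed loop(s), length Σ = 8.690116

segments=10 loops=1 length=8.690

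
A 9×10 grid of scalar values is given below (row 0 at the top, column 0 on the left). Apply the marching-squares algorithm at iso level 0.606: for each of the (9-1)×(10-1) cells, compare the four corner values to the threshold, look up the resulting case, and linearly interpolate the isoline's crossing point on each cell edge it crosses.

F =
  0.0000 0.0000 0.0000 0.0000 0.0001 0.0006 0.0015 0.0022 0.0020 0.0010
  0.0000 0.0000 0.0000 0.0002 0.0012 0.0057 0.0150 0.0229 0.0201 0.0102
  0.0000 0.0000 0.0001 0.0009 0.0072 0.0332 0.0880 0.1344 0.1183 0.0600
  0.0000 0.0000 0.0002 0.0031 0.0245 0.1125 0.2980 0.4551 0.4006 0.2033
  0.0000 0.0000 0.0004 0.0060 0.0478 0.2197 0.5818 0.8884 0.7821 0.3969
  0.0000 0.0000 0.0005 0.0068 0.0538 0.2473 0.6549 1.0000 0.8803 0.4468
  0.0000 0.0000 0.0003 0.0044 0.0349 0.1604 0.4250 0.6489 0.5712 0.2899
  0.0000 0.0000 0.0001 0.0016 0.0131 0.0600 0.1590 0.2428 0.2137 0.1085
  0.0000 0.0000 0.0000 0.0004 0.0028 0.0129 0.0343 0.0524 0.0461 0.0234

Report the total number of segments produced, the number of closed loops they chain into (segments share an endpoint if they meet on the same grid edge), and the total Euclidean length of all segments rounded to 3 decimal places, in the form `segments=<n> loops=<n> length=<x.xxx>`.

cell (3,6): code 0100 → (3.348,7.000)–(4.000,6.079)
cell (3,7): code 1100 → (3.538,8.000)–(3.348,7.000)
cell (3,8): code 1000 → (4.000,8.457)–(3.538,8.000)
cell (4,5): code 0100 → (4.331,6.000)–(5.000,5.880)
cell (4,6): code 1110 → (4.000,6.079)–(4.331,6.000)
cell (4,8): code 1001 → (5.000,8.633)–(4.000,8.457)
cell (5,5): code 0010 → (5.000,5.880)–(5.213,6.000)
cell (5,6): code 0111 → (5.213,6.000)–(6.000,6.808)
cell (5,7): code 1011 → (6.000,7.552)–(5.887,8.000)
cell (5,8): code 0001 → (5.887,8.000)–(5.000,8.633)
cell (6,6): code 0010 → (6.000,6.808)–(6.106,7.000)
cell (6,7): code 0001 → (6.106,7.000)–(6.000,7.552)
total: 12 segments, chained into 1 closed loop(s), length Σ = 8.536448

segments=12 loops=1 length=8.536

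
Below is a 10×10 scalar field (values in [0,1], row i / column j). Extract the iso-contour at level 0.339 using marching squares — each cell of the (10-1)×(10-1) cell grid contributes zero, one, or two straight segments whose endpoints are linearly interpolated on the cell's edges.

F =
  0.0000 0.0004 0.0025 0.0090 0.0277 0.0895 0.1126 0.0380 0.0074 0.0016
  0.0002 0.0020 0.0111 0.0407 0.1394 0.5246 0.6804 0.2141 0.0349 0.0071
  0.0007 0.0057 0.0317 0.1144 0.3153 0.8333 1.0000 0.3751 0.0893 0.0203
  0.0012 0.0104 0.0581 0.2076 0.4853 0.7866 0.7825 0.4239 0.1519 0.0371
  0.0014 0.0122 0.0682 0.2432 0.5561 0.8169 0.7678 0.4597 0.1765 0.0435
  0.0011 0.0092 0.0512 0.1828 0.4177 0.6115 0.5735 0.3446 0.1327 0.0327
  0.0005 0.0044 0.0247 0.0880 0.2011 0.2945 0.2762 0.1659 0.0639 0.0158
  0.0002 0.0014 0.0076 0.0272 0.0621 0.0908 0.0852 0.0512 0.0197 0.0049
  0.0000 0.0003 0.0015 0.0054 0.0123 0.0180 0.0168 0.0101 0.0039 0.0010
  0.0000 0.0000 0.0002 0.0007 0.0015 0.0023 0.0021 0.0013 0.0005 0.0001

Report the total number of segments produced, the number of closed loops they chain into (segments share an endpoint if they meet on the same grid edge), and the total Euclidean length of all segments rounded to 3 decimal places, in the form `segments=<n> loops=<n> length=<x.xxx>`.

segments=18 loops=1 length=15.031

cell (0,4): code 0100 → (0.573,5.000)–(1.000,4.518)
cell (0,5): code 1100 → (0.399,6.000)–(0.573,5.000)
cell (0,6): code 1000 → (1.000,6.732)–(0.399,6.000)
cell (1,4): code 0110 → (1.000,4.518)–(2.000,4.046)
cell (1,6): code 1101 → (1.776,7.000)–(1.000,6.732)
cell (1,7): code 1000 → (2.000,7.126)–(1.776,7.000)
cell (2,3): code 0100 → (2.139,4.000)–(3.000,3.473)
cell (2,4): code 1110 → (2.000,4.046)–(2.139,4.000)
cell (2,7): code 1001 → (3.000,7.312)–(2.000,7.126)
cell (3,3): code 0110 → (3.000,3.473)–(4.000,3.306)
cell (3,7): code 1001 → (4.000,7.426)–(3.000,7.312)
cell (4,3): code 0110 → (4.000,3.306)–(5.000,3.665)
cell (4,7): code 1001 → (5.000,7.026)–(4.000,7.426)
cell (5,3): code 0010 → (5.000,3.665)–(5.363,4.000)
cell (5,4): code 0011 → (5.363,4.000)–(5.860,5.000)
cell (5,5): code 0011 → (5.860,5.000)–(5.789,6.000)
cell (5,6): code 0011 → (5.789,6.000)–(5.031,7.000)
cell (5,7): code 0001 → (5.031,7.000)–(5.000,7.026)
total: 18 segments, chained into 1 closed loop(s), length Σ = 15.031274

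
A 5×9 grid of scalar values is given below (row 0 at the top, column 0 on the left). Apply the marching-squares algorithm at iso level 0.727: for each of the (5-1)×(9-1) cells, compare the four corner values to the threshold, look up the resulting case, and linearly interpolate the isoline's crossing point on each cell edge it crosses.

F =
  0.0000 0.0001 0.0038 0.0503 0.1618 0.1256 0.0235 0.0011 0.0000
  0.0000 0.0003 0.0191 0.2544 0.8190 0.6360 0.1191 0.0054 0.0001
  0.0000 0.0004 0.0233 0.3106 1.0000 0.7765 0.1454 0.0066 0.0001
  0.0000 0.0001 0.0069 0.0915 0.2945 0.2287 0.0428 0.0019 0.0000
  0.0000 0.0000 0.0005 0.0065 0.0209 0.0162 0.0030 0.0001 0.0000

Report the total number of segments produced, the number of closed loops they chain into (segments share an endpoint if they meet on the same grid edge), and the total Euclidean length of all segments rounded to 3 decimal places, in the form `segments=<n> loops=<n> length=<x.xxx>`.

cell (0,3): code 0100 → (0.860,4.000)–(1.000,3.837)
cell (0,4): code 1000 → (1.000,4.503)–(0.860,4.000)
cell (1,3): code 0110 → (1.000,3.837)–(2.000,3.604)
cell (1,4): code 1101 → (1.648,5.000)–(1.000,4.503)
cell (1,5): code 1000 → (2.000,5.078)–(1.648,5.000)
cell (2,3): code 0010 → (2.000,3.604)–(2.387,4.000)
cell (2,4): code 0011 → (2.387,4.000)–(2.090,5.000)
cell (2,5): code 0001 → (2.090,5.000)–(2.000,5.078)
total: 8 segments, chained into 1 closed loop(s), length Σ = 4.657361

segments=8 loops=1 length=4.657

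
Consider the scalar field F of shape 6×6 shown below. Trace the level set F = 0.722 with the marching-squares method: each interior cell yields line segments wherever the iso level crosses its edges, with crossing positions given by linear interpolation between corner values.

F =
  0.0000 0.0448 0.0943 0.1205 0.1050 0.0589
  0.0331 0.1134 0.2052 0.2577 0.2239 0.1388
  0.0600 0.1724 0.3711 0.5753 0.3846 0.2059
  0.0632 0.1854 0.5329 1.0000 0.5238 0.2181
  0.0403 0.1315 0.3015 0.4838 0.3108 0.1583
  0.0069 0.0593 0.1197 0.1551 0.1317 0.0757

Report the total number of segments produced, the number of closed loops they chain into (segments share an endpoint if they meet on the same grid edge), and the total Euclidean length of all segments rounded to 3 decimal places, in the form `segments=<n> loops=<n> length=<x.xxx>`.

cell (2,2): code 0100 → (2.345,3.000)–(3.000,2.405)
cell (2,3): code 1000 → (3.000,3.584)–(2.345,3.000)
cell (3,2): code 0010 → (3.000,2.405)–(3.539,3.000)
cell (3,3): code 0001 → (3.539,3.000)–(3.000,3.584)
total: 4 segments, chained into 1 closed loop(s), length Σ = 3.358700

segments=4 loops=1 length=3.359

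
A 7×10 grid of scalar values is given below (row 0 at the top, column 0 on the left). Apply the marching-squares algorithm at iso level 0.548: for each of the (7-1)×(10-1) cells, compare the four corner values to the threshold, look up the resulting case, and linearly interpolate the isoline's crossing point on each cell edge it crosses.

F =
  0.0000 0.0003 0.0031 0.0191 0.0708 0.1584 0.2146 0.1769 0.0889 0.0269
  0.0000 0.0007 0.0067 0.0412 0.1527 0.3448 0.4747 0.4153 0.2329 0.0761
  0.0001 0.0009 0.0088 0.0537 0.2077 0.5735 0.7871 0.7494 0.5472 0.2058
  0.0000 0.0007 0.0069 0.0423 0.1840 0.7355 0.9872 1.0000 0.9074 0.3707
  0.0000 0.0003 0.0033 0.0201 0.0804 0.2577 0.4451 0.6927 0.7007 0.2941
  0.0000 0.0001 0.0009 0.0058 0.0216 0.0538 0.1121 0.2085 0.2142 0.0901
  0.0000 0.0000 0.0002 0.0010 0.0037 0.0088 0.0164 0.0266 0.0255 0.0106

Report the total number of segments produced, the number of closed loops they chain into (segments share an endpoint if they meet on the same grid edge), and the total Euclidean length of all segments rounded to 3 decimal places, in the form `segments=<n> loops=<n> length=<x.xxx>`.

segments=14 loops=1 length=10.994

cell (1,4): code 0100 → (1.889,5.000)–(2.000,4.930)
cell (1,5): code 1100 → (1.235,6.000)–(1.889,5.000)
cell (1,6): code 1100 → (1.397,7.000)–(1.235,6.000)
cell (1,7): code 1000 → (2.000,7.996)–(1.397,7.000)
cell (2,4): code 0110 → (2.000,4.930)–(3.000,4.660)
cell (2,7): code 1101 → (2.002,8.000)–(2.000,7.996)
cell (2,8): code 1000 → (3.000,8.670)–(2.002,8.000)
cell (3,4): code 0010 → (3.000,4.660)–(3.392,5.000)
cell (3,5): code 0011 → (3.392,5.000)–(3.810,6.000)
cell (3,6): code 0111 → (3.810,6.000)–(4.000,6.416)
cell (3,8): code 1001 → (4.000,8.376)–(3.000,8.670)
cell (4,6): code 0010 → (4.000,6.416)–(4.299,7.000)
cell (4,7): code 0011 → (4.299,7.000)–(4.314,8.000)
cell (4,8): code 0001 → (4.314,8.000)–(4.000,8.376)
total: 14 segments, chained into 1 closed loop(s), length Σ = 10.993903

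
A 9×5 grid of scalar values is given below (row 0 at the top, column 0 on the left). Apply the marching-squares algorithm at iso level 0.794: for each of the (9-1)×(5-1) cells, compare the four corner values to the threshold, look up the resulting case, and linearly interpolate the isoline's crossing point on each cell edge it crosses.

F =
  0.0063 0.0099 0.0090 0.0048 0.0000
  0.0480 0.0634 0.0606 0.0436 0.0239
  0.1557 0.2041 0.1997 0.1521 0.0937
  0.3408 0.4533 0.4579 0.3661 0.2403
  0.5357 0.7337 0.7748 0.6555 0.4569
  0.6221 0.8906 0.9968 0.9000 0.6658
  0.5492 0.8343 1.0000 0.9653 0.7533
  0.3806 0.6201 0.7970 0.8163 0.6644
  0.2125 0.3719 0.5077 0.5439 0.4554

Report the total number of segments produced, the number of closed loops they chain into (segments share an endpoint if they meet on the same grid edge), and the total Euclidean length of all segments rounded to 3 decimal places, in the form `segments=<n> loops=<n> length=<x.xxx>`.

cell (4,0): code 0100 → (4.384,1.000)–(5.000,0.640)
cell (4,1): code 1100 → (4.086,2.000)–(4.384,1.000)
cell (4,2): code 1100 → (4.566,3.000)–(4.086,2.000)
cell (4,3): code 1000 → (5.000,3.453)–(4.566,3.000)
cell (5,0): code 0110 → (5.000,0.640)–(6.000,0.859)
cell (5,3): code 1001 → (6.000,3.808)–(5.000,3.453)
cell (6,0): code 0010 → (6.000,0.859)–(6.188,1.000)
cell (6,1): code 0111 → (6.188,1.000)–(7.000,1.983)
cell (6,3): code 1001 → (7.000,3.147)–(6.000,3.808)
cell (7,1): code 0010 → (7.000,1.983)–(7.010,2.000)
cell (7,2): code 0011 → (7.010,2.000)–(7.082,3.000)
cell (7,3): code 0001 → (7.082,3.000)–(7.000,3.147)
total: 12 segments, chained into 1 closed loop(s), length Σ = 9.476950

segments=12 loops=1 length=9.477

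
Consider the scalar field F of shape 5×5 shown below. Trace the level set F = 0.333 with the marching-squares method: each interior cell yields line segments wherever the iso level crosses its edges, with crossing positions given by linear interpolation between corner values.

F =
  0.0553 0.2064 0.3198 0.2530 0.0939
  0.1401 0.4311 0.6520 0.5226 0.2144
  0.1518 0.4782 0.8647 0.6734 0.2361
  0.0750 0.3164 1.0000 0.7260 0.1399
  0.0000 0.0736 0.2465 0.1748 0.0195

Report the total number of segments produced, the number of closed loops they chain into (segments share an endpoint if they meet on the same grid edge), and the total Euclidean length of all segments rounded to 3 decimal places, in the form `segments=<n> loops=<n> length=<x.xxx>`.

cell (0,0): code 0100 → (0.563,1.000)–(1.000,0.663)
cell (0,1): code 1100 → (0.040,2.000)–(0.563,1.000)
cell (0,2): code 1100 → (0.297,3.000)–(0.040,2.000)
cell (0,3): code 1000 → (1.000,3.615)–(0.297,3.000)
cell (1,0): code 0110 → (1.000,0.663)–(2.000,0.555)
cell (1,3): code 1001 → (2.000,3.778)–(1.000,3.615)
cell (2,0): code 0010 → (2.000,0.555)–(2.897,1.000)
cell (2,1): code 0111 → (2.897,1.000)–(3.000,1.024)
cell (2,3): code 1001 → (3.000,3.671)–(2.000,3.778)
cell (3,1): code 0010 → (3.000,1.024)–(3.885,2.000)
cell (3,2): code 0011 → (3.885,2.000)–(3.713,3.000)
cell (3,3): code 0001 → (3.713,3.000)–(3.000,3.671)
total: 12 segments, chained into 1 closed loop(s), length Σ = 11.090042

segments=12 loops=1 length=11.090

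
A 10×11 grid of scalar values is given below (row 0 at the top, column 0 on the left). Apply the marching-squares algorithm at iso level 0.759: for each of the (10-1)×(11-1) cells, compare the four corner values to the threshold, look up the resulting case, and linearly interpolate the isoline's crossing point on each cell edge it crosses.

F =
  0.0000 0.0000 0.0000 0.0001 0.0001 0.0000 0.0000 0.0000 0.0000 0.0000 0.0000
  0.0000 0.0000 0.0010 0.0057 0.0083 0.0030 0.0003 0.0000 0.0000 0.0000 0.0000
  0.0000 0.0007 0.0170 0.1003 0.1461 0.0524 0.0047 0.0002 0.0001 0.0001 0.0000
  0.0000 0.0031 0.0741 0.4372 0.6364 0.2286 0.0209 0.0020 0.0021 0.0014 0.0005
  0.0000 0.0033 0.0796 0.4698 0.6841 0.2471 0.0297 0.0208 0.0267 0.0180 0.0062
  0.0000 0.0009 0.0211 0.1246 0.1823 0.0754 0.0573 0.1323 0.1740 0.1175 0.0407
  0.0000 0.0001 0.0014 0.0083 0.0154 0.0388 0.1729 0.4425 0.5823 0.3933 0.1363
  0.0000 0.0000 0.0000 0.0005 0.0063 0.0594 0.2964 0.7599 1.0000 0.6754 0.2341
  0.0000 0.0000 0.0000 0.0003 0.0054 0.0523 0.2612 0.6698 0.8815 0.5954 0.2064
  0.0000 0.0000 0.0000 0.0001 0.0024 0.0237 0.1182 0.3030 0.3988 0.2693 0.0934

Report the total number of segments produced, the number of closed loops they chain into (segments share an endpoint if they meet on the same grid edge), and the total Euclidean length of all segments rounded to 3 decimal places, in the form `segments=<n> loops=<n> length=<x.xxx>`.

segments=8 loops=1 length=5.361

cell (6,6): code 0100 → (6.997,7.000)–(7.000,6.998)
cell (6,7): code 1100 → (6.423,8.000)–(6.997,7.000)
cell (6,8): code 1000 → (7.000,8.742)–(6.423,8.000)
cell (7,6): code 0010 → (7.000,6.998)–(7.010,7.000)
cell (7,7): code 0111 → (7.010,7.000)–(8.000,7.421)
cell (7,8): code 1001 → (8.000,8.428)–(7.000,8.742)
cell (8,7): code 0010 → (8.000,7.421)–(8.254,8.000)
cell (8,8): code 0001 → (8.254,8.000)–(8.000,8.428)
total: 8 segments, chained into 1 closed loop(s), length Σ = 5.360743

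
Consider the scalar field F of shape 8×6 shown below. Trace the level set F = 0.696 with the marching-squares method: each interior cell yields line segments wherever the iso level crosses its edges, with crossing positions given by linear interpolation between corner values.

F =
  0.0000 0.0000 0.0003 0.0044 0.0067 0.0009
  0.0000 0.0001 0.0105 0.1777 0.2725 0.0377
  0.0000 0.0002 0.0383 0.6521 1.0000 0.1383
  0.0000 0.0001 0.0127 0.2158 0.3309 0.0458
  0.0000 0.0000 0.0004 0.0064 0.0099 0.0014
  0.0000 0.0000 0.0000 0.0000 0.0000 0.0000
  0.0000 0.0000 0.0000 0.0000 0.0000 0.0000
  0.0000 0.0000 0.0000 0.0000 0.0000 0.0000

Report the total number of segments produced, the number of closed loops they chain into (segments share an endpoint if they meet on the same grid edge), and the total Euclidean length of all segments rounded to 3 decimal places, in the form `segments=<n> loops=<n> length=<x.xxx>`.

segments=4 loops=1 length=3.076

cell (1,3): code 0100 → (1.582,4.000)–(2.000,3.126)
cell (1,4): code 1000 → (2.000,4.353)–(1.582,4.000)
cell (2,3): code 0010 → (2.000,3.126)–(2.454,4.000)
cell (2,4): code 0001 → (2.454,4.000)–(2.000,4.353)
total: 4 segments, chained into 1 closed loop(s), length Σ = 3.075572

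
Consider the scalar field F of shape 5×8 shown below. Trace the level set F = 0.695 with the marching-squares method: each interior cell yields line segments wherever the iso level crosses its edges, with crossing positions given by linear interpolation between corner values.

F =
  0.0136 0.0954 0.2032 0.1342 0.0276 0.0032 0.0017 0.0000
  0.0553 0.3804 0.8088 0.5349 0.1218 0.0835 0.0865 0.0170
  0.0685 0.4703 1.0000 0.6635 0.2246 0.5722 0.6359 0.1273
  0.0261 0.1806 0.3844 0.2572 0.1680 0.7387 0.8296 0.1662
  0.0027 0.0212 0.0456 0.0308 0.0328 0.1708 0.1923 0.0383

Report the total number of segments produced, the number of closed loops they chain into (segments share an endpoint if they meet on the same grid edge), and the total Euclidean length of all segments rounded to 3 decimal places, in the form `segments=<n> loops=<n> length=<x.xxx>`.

segments=12 loops=2 length=8.232

cell (0,1): code 0100 → (0.812,2.000)–(1.000,1.734)
cell (0,2): code 1000 → (1.000,2.415)–(0.812,2.000)
cell (1,1): code 0110 → (1.000,1.734)–(2.000,1.424)
cell (1,2): code 1001 → (2.000,2.906)–(1.000,2.415)
cell (2,1): code 0010 → (2.000,1.424)–(2.495,2.000)
cell (2,2): code 0001 → (2.495,2.000)–(2.000,2.906)
cell (2,4): code 0100 → (2.738,5.000)–(3.000,4.923)
cell (2,5): code 1100 → (2.305,6.000)–(2.738,5.000)
cell (2,6): code 1000 → (3.000,6.203)–(2.305,6.000)
cell (3,4): code 0010 → (3.000,4.923)–(3.077,5.000)
cell (3,5): code 0011 → (3.077,5.000)–(3.211,6.000)
cell (3,6): code 0001 → (3.211,6.000)–(3.000,6.203)
total: 12 segments, chained into 2 closed loop(s), length Σ = 8.232155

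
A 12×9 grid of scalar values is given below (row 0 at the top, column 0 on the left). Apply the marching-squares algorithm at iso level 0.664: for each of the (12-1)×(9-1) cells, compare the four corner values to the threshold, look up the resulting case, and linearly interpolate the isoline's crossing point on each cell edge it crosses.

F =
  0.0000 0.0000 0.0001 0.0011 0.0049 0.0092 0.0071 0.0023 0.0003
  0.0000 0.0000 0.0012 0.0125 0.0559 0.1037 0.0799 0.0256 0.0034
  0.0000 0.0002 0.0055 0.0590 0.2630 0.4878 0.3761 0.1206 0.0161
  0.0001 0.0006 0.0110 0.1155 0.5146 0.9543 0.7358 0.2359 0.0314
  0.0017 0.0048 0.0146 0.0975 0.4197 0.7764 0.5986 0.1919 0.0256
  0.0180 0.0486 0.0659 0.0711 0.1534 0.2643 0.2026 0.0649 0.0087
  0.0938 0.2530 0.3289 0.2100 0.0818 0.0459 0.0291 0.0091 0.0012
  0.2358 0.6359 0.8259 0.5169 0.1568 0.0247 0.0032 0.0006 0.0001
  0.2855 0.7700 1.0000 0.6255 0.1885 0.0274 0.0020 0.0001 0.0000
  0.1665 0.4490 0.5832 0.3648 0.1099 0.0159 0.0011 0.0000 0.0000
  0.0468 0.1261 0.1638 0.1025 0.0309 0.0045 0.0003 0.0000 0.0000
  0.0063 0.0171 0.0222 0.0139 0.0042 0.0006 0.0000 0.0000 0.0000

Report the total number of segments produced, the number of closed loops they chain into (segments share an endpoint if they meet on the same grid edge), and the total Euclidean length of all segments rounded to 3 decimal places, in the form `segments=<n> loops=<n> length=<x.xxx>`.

segments=16 loops=2 length=11.878

cell (2,4): code 0100 → (2.378,5.000)–(3.000,4.340)
cell (2,5): code 1100 → (2.800,6.000)–(2.378,5.000)
cell (2,6): code 1000 → (3.000,6.144)–(2.800,6.000)
cell (3,4): code 0110 → (3.000,4.340)–(4.000,4.685)
cell (3,5): code 1011 → (4.000,5.632)–(3.523,6.000)
cell (3,6): code 0001 → (3.523,6.000)–(3.000,6.144)
cell (4,4): code 0010 → (4.000,4.685)–(4.219,5.000)
cell (4,5): code 0001 → (4.219,5.000)–(4.000,5.632)
cell (6,1): code 0100 → (6.674,2.000)–(7.000,1.148)
cell (6,2): code 1000 → (7.000,2.524)–(6.674,2.000)
cell (7,0): code 0100 → (7.210,1.000)–(8.000,0.781)
cell (7,1): code 1110 → (7.000,1.148)–(7.210,1.000)
cell (7,2): code 1001 → (8.000,2.897)–(7.000,2.524)
cell (8,0): code 0010 → (8.000,0.781)–(8.330,1.000)
cell (8,1): code 0011 → (8.330,1.000)–(8.806,2.000)
cell (8,2): code 0001 → (8.806,2.000)–(8.000,2.897)
total: 16 segments, chained into 2 closed loop(s), length Σ = 11.877708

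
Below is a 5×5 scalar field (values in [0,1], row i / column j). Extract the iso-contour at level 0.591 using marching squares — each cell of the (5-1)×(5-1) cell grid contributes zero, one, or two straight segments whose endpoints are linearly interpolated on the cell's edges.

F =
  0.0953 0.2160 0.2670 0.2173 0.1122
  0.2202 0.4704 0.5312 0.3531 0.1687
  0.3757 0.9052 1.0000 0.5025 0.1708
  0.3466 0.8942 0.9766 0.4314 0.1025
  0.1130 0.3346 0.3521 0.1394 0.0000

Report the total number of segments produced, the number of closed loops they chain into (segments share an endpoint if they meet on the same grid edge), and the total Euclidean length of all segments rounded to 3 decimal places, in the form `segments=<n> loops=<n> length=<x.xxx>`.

segments=8 loops=1 length=7.869

cell (1,0): code 0100 → (1.277,1.000)–(2.000,0.407)
cell (1,1): code 1100 → (1.128,2.000)–(1.277,1.000)
cell (1,2): code 1000 → (2.000,2.822)–(1.128,2.000)
cell (2,0): code 0110 → (2.000,0.407)–(3.000,0.446)
cell (2,2): code 1001 → (3.000,2.707)–(2.000,2.822)
cell (3,0): code 0010 → (3.000,0.446)–(3.542,1.000)
cell (3,1): code 0011 → (3.542,1.000)–(3.617,2.000)
cell (3,2): code 0001 → (3.617,2.000)–(3.000,2.707)
total: 8 segments, chained into 1 closed loop(s), length Σ = 7.868728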